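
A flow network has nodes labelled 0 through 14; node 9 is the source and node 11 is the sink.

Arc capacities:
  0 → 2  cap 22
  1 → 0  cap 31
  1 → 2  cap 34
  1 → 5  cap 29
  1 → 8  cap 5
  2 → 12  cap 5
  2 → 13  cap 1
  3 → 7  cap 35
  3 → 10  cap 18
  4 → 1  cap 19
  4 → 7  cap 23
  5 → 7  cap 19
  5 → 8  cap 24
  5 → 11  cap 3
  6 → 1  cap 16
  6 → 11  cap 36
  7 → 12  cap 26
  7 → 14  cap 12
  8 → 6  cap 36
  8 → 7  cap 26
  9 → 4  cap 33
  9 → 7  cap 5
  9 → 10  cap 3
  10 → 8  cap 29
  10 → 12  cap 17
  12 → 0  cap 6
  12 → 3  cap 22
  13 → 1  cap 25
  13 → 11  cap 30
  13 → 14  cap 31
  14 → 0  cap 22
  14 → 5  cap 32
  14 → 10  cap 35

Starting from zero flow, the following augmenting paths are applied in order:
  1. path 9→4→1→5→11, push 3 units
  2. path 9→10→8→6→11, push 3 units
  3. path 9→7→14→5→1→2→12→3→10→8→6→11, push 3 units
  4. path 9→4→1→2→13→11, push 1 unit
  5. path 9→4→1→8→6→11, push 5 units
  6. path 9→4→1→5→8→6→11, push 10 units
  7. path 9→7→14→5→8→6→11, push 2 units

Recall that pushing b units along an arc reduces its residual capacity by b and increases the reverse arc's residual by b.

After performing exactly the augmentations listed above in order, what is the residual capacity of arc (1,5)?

Residual capacity of (1,5): 19

after path 1 (9→4→1→5→11, push 3): res(1,5)=26
after path 2 (9→10→8→6→11, push 3): res(1,5)=26
after path 3 (9→7→14→5→1→2→12→3→10→8→6→11, push 3): res(1,5)=29
after path 4 (9→4→1→2→13→11, push 1): res(1,5)=29
after path 5 (9→4→1→8→6→11, push 5): res(1,5)=29
after path 6 (9→4→1→5→8→6→11, push 10): res(1,5)=19
after path 7 (9→7→14→5→8→6→11, push 2): res(1,5)=19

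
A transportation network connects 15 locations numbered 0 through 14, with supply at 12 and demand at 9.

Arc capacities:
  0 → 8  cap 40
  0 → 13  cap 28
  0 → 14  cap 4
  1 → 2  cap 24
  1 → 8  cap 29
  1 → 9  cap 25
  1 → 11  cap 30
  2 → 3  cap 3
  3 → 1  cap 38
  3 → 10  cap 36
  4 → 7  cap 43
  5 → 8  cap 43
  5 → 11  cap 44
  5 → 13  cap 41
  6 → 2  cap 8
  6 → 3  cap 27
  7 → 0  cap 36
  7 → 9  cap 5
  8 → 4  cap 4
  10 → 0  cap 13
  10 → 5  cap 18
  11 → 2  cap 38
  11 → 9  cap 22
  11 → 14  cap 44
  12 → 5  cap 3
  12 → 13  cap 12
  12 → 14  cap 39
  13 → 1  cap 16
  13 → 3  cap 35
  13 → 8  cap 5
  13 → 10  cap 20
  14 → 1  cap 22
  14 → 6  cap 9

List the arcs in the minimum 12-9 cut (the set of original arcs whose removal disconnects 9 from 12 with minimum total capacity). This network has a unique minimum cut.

augment #1: 12→5→11→9 push 3
augment #2: 12→13→1→9 push 12
augment #3: 12→14→1→9 push 13
augment #4: 12→14→1→11→9 push 9
augment #5: 12→14→6→3→1→11→9 push 9
max flow = 46; residual-reachable set from 12 gives S-side
cut edges (S→T): {(12,5), (12,13), (14,1), (14,6)} total cap 46

Min-cut arcs: {(12,5), (12,13), (14,1), (14,6)} (total capacity 46)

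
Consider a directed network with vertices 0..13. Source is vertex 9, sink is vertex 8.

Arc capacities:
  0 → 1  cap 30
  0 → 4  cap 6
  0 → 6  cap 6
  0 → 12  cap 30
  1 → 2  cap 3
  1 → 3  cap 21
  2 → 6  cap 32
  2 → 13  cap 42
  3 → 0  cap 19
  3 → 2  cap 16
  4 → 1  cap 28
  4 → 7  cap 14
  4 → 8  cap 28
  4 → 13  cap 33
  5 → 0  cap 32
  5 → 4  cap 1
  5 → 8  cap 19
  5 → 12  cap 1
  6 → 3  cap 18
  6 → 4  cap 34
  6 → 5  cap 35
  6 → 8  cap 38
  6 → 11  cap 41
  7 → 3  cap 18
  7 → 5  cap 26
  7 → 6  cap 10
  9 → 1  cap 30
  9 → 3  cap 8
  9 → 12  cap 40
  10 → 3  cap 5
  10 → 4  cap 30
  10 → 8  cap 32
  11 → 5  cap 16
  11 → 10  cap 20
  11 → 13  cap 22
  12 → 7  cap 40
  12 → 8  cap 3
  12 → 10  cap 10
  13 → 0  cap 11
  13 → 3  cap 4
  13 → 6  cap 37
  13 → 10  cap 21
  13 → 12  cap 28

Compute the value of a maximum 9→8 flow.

Maximum flow value: 72

augment #1: 9→12→8 bottleneck 3, total now 3
augment #2: 9→12→10→8 bottleneck 10, total now 13
augment #3: 9→1→2→6→8 bottleneck 3, total now 16
augment #4: 9→3→0→4→8 bottleneck 6, total now 22
augment #5: 9→3→0→6→8 bottleneck 2, total now 24
augment #6: 9→12→7→5→8 bottleneck 19, total now 43
augment #7: 9→12→7→6→8 bottleneck 8, total now 51
augment #8: 9→1→3→0→6→8 bottleneck 4, total now 55
augment #9: 9→1→3→2→6→8 bottleneck 16, total now 71
augment #10: 9→1→3→0→12→7→6→8 bottleneck 1, total now 72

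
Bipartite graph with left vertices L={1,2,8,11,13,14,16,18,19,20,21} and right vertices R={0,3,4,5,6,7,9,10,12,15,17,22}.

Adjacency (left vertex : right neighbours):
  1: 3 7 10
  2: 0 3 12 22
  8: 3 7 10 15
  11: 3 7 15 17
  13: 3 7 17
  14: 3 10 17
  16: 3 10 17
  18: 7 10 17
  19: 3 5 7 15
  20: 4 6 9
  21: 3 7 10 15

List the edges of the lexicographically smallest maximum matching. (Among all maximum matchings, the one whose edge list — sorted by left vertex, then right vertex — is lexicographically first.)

Lex-smallest maximum matching: {(1,3), (2,0), (8,7), (11,15), (13,17), (14,10), (19,5), (20,4)}

|M| = 8 (so the lex-smallest maximum matching has 8 edges)
process left vertices in ascending order; for each, take the smallest-labelled available neighbour that still permits 8 edges overall, or leave it unmatched if none does
lex-smallest matching: {1-3, 2-0, 8-7, 11-15, 13-17, 14-10, 19-5, 20-4}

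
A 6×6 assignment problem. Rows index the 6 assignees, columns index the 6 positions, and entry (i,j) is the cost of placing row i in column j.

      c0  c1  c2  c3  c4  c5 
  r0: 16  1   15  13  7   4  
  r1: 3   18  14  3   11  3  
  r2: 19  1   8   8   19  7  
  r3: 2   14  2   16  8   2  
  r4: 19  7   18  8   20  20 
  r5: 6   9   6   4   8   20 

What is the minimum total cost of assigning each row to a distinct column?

Minimum assignment cost: 26

optimal assignment: row0→col5 (cost 4), row1→col0 (cost 3), row2→col1 (cost 1), row3→col2 (cost 2), row4→col3 (cost 8), row5→col4 (cost 8)
total = 4 + 3 + 1 + 2 + 8 + 8 = 26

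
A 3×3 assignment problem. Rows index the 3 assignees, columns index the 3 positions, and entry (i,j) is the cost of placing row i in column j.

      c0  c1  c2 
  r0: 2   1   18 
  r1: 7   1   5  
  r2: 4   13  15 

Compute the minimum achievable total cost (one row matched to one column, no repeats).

Minimum assignment cost: 10

optimal assignment: row0→col1 (cost 1), row1→col2 (cost 5), row2→col0 (cost 4)
total = 1 + 5 + 4 = 10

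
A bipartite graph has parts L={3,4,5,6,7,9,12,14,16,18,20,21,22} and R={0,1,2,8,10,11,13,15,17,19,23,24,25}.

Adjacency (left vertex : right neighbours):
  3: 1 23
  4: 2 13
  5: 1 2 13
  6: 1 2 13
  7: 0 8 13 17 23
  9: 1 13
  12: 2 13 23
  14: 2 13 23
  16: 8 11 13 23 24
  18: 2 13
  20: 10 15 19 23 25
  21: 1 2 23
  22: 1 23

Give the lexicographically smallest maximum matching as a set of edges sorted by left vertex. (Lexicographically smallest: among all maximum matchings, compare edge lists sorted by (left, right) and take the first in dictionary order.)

Lex-smallest maximum matching: {(3,1), (4,2), (5,13), (7,0), (12,23), (16,8), (20,10)}

|M| = 7 (so the lex-smallest maximum matching has 7 edges)
process left vertices in ascending order; for each, take the smallest-labelled available neighbour that still permits 7 edges overall, or leave it unmatched if none does
lex-smallest matching: {3-1, 4-2, 5-13, 7-0, 12-23, 16-8, 20-10}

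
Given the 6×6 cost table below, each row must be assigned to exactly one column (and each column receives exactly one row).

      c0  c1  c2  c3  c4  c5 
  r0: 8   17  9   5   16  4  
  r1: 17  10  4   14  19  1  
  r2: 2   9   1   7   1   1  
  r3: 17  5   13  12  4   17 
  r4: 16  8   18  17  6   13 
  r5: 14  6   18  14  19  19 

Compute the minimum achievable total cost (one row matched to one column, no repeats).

optimal assignment: row0→col3 (cost 5), row1→col5 (cost 1), row2→col2 (cost 1), row3→col1 (cost 5), row4→col4 (cost 6), row5→col0 (cost 14)
total = 5 + 1 + 1 + 5 + 6 + 14 = 32

Minimum assignment cost: 32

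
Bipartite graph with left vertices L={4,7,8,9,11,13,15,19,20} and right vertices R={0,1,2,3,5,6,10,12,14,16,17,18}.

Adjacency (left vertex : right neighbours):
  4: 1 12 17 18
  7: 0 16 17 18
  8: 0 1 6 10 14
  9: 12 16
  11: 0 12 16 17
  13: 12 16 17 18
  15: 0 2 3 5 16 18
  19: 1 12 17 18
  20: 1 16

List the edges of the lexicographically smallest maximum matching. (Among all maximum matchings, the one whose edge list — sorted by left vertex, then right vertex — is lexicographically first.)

Lex-smallest maximum matching: {(4,1), (7,0), (8,6), (9,12), (11,16), (13,17), (15,2), (19,18)}

|M| = 8 (so the lex-smallest maximum matching has 8 edges)
process left vertices in ascending order; for each, take the smallest-labelled available neighbour that still permits 8 edges overall, or leave it unmatched if none does
lex-smallest matching: {4-1, 7-0, 8-6, 9-12, 11-16, 13-17, 15-2, 19-18}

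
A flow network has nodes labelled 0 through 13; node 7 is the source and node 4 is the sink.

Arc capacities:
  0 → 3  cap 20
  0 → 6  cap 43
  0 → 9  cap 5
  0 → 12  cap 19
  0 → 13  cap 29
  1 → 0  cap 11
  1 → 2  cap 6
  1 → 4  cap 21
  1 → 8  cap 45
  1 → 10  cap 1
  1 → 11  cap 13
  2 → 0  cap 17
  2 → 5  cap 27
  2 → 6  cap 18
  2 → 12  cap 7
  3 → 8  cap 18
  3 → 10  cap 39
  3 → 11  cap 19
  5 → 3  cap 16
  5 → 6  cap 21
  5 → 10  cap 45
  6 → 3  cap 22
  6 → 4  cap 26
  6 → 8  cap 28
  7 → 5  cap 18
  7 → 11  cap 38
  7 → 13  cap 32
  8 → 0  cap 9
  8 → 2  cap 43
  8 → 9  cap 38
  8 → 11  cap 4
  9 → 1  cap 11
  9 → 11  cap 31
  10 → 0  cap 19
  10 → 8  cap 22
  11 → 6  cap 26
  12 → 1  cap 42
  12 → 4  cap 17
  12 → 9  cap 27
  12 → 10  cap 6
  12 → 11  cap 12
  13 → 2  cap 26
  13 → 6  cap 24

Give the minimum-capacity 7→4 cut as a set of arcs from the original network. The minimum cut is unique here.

augment #1: 7→5→6→4 push 18
augment #2: 7→11→6→4 push 8
augment #3: 7→13→2→12→4 push 7
augment #4: 7→13→2→0→12→4 push 10
augment #5: 7→11→6→8→9→1→4 push 11
augment #6: 7→13→2→0→12→1→4 push 7
augment #7: 7→11→6→8→0→12→1→4 push 2
max flow = 63; residual-reachable set from 7 gives S-side
cut edges (S→T): {(0,12), (2,12), (6,4), (9,1)} total cap 63

Min-cut arcs: {(0,12), (2,12), (6,4), (9,1)} (total capacity 63)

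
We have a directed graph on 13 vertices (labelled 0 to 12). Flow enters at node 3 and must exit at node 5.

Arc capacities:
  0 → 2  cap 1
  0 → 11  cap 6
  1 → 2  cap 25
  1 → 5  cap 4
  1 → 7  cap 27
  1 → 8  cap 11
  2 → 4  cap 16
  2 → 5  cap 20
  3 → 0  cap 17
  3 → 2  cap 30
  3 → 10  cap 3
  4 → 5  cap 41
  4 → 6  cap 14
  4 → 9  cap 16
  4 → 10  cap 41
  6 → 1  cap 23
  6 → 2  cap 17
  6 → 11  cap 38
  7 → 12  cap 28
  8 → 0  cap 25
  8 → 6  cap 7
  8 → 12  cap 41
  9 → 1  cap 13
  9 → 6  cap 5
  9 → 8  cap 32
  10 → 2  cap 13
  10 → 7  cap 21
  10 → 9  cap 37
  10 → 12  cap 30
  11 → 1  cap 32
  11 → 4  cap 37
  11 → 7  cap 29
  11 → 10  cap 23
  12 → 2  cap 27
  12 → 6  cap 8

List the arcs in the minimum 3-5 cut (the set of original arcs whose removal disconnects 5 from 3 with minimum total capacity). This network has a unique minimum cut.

augment #1: 3→2→5 push 20
augment #2: 3→2→4→5 push 10
augment #3: 3→0→2→4→5 push 1
augment #4: 3→0→11→1→5 push 4
augment #5: 3→0→11→4→5 push 2
augment #6: 3→10→2→4→5 push 3
max flow = 40; residual-reachable set from 3 gives S-side
cut edges (S→T): {(0,2), (0,11), (3,2), (3,10)} total cap 40

Min-cut arcs: {(0,2), (0,11), (3,2), (3,10)} (total capacity 40)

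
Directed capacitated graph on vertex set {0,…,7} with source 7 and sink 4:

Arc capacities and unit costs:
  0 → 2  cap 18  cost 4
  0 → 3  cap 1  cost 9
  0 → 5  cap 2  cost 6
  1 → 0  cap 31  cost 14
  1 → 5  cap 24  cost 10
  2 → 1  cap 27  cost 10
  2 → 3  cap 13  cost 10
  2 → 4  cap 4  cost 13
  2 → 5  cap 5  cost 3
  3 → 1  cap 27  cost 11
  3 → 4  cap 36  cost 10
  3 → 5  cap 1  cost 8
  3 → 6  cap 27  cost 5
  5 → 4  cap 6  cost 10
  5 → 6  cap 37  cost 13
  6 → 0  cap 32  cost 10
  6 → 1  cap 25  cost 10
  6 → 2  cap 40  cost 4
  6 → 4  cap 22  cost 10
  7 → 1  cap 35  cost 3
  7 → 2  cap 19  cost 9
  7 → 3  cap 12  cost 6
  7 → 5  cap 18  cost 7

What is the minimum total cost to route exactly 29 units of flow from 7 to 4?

shortest-cost path #1: 7→3→4 push 12 @ unit cost 16 (adds 192)
shortest-cost path #2: 7→5→4 push 6 @ unit cost 17 (adds 102)
shortest-cost path #3: 7→2→4 push 4 @ unit cost 22 (adds 88)
shortest-cost path #4: 7→2→3→4 push 7 @ unit cost 29 (adds 203)
total cost = 585

Minimum cost for 29 units: 585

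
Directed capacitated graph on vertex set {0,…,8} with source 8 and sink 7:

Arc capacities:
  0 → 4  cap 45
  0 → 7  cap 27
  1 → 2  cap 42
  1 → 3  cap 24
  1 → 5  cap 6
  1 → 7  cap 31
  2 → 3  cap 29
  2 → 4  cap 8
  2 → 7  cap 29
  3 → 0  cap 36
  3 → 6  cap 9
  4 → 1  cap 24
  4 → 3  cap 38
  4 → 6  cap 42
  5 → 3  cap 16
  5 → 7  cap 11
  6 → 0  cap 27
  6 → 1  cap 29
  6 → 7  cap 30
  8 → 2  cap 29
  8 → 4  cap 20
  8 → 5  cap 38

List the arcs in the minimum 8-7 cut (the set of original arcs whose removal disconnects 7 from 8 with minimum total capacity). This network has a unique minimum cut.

augment #1: 8→2→7 push 29
augment #2: 8→5→7 push 11
augment #3: 8→4→1→7 push 20
augment #4: 8→5→3→0→7 push 16
max flow = 76; residual-reachable set from 8 gives S-side
cut edges (S→T): {(5,3), (5,7), (8,2), (8,4)} total cap 76

Min-cut arcs: {(5,3), (5,7), (8,2), (8,4)} (total capacity 76)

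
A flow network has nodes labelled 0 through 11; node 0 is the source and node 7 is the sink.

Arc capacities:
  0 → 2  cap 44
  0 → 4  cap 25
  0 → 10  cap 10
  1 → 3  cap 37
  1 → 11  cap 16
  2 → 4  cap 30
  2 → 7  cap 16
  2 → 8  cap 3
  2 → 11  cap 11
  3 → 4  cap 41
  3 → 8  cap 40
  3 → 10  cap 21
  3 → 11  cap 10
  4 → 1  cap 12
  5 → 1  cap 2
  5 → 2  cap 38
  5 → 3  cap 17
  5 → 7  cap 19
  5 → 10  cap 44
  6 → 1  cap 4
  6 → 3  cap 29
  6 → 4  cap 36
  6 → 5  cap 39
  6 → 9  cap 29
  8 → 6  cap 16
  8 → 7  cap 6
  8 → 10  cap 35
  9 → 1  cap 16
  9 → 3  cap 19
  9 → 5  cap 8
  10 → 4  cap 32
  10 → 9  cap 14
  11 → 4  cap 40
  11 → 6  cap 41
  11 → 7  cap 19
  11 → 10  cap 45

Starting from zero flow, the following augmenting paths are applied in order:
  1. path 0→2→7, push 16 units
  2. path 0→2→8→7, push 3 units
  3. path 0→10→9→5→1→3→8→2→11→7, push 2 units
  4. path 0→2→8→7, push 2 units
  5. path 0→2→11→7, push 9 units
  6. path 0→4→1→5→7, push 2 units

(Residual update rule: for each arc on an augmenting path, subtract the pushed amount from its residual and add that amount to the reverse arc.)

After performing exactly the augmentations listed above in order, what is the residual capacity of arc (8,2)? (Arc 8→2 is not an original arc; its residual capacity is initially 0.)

after path 1 (0→2→7, push 16): res(8,2)=0
after path 2 (0→2→8→7, push 3): res(8,2)=3
after path 3 (0→10→9→5→1→3→8→2→11→7, push 2): res(8,2)=1
after path 4 (0→2→8→7, push 2): res(8,2)=3
after path 5 (0→2→11→7, push 9): res(8,2)=3
after path 6 (0→4→1→5→7, push 2): res(8,2)=3

Residual capacity of (8,2): 3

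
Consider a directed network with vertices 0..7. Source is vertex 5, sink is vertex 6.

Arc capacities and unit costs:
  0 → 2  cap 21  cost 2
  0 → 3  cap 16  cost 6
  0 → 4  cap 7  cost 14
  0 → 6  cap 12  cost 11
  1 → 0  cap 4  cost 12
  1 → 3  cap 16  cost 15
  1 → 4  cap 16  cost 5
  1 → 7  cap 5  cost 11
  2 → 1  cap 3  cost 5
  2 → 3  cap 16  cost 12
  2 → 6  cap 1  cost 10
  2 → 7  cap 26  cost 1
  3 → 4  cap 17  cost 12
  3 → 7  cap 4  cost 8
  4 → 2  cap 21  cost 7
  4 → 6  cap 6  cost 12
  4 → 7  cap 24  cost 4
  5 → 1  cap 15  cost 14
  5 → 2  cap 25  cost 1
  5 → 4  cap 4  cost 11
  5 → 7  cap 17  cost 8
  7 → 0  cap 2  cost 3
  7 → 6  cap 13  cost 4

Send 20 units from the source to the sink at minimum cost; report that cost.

Minimum cost for 20 units: 213

shortest-cost path #1: 5→2→7→6 push 13 @ unit cost 6 (adds 78)
shortest-cost path #2: 5→2→6 push 1 @ unit cost 11 (adds 11)
shortest-cost path #3: 5→2→7→0→6 push 2 @ unit cost 16 (adds 32)
shortest-cost path #4: 5→4→6 push 4 @ unit cost 23 (adds 92)
total cost = 213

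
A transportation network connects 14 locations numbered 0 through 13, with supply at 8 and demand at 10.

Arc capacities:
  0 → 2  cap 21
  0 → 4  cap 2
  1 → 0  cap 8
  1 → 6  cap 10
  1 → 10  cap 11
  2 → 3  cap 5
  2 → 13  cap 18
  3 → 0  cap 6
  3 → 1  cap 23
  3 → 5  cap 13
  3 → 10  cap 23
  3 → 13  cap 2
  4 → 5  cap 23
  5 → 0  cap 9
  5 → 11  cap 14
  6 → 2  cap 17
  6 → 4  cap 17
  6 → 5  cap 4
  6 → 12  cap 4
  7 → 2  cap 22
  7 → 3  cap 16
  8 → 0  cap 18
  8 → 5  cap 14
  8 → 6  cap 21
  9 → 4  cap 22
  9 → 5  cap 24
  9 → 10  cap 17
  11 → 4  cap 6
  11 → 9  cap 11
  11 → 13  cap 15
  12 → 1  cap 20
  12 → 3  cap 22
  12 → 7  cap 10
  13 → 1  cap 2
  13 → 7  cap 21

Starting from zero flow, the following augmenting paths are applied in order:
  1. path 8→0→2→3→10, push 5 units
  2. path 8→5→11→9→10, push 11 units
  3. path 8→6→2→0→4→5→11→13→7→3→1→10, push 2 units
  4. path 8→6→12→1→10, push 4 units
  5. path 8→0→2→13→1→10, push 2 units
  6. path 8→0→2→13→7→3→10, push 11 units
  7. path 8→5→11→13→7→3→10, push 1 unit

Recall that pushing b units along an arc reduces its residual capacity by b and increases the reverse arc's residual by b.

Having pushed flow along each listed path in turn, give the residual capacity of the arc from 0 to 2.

Residual capacity of (0,2): 5

after path 1 (8→0→2→3→10, push 5): res(0,2)=16
after path 2 (8→5→11→9→10, push 11): res(0,2)=16
after path 3 (8→6→2→0→4→5→11→13→7→3→1→10, push 2): res(0,2)=18
after path 4 (8→6→12→1→10, push 4): res(0,2)=18
after path 5 (8→0→2→13→1→10, push 2): res(0,2)=16
after path 6 (8→0→2→13→7→3→10, push 11): res(0,2)=5
after path 7 (8→5→11→13→7→3→10, push 1): res(0,2)=5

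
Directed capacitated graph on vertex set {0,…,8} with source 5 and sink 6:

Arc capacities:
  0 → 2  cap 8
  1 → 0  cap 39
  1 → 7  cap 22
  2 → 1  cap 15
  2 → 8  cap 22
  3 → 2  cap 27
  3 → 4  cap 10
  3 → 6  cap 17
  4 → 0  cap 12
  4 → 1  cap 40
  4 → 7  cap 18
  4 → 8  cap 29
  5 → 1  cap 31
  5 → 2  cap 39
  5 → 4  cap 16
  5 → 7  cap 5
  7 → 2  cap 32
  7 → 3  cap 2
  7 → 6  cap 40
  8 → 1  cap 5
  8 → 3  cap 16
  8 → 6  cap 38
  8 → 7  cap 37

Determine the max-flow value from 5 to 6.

Maximum flow value: 65

augment #1: 5→7→6 bottleneck 5, total now 5
augment #2: 5→1→7→6 bottleneck 22, total now 27
augment #3: 5→2→8→6 bottleneck 22, total now 49
augment #4: 5→4→7→6 bottleneck 13, total now 62
augment #5: 5→4→8→6 bottleneck 3, total now 65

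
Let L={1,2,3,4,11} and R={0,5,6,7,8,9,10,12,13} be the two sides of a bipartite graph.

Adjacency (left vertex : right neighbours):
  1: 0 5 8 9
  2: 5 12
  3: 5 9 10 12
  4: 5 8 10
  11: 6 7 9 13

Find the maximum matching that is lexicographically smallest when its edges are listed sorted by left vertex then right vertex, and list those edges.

Lex-smallest maximum matching: {(1,0), (2,5), (3,9), (4,8), (11,6)}

|M| = 5 (so the lex-smallest maximum matching has 5 edges)
process left vertices in ascending order; for each, take the smallest-labelled available neighbour that still permits 5 edges overall, or leave it unmatched if none does
lex-smallest matching: {1-0, 2-5, 3-9, 4-8, 11-6}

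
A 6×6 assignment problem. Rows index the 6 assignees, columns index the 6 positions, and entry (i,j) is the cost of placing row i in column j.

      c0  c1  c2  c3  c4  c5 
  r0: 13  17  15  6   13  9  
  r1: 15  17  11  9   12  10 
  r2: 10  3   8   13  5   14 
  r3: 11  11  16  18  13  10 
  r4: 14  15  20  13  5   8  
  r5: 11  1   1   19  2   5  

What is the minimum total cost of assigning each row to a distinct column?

Minimum assignment cost: 36

optimal assignment: row0→col3 (cost 6), row1→col5 (cost 10), row2→col1 (cost 3), row3→col0 (cost 11), row4→col4 (cost 5), row5→col2 (cost 1)
total = 6 + 10 + 3 + 11 + 5 + 1 = 36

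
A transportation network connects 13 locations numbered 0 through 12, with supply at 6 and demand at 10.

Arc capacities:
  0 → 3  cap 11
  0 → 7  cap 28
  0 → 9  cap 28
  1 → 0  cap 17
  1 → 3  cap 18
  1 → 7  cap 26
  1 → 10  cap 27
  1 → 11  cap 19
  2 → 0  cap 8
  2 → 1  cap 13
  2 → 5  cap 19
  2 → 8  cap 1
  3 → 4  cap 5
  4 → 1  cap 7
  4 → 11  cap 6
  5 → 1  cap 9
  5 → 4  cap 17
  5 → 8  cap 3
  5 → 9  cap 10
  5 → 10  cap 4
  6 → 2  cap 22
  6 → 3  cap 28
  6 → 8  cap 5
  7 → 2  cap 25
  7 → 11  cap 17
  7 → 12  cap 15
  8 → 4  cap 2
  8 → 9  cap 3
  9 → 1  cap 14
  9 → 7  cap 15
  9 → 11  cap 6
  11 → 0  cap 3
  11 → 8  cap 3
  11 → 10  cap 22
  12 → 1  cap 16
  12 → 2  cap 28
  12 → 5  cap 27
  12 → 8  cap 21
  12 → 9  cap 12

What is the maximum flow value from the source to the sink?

augment #1: 6→2→1→10 bottleneck 13, total now 13
augment #2: 6→2→5→10 bottleneck 4, total now 17
augment #3: 6→2→5→1→10 bottleneck 5, total now 22
augment #4: 6→3→4→1→10 bottleneck 5, total now 27
augment #5: 6→8→4→1→10 bottleneck 2, total now 29
augment #6: 6→8→9→1→10 bottleneck 2, total now 31
augment #7: 6→8→9→11→10 bottleneck 1, total now 32

Maximum flow value: 32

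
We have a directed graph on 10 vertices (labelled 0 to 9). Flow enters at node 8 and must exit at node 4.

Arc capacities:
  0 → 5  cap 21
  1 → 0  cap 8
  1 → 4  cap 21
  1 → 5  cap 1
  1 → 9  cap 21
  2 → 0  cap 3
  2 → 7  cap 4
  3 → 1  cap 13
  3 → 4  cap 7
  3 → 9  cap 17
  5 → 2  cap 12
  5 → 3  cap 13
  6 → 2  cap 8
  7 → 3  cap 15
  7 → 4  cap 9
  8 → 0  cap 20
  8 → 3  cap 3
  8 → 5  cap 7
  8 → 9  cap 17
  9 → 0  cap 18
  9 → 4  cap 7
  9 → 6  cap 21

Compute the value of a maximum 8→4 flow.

Maximum flow value: 27

augment #1: 8→3→4 bottleneck 3, total now 3
augment #2: 8→9→4 bottleneck 7, total now 10
augment #3: 8→5→3→4 bottleneck 4, total now 14
augment #4: 8→5→2→7→4 bottleneck 3, total now 17
augment #5: 8→0→5→2→7→4 bottleneck 1, total now 18
augment #6: 8→0→5→3→1→4 bottleneck 9, total now 27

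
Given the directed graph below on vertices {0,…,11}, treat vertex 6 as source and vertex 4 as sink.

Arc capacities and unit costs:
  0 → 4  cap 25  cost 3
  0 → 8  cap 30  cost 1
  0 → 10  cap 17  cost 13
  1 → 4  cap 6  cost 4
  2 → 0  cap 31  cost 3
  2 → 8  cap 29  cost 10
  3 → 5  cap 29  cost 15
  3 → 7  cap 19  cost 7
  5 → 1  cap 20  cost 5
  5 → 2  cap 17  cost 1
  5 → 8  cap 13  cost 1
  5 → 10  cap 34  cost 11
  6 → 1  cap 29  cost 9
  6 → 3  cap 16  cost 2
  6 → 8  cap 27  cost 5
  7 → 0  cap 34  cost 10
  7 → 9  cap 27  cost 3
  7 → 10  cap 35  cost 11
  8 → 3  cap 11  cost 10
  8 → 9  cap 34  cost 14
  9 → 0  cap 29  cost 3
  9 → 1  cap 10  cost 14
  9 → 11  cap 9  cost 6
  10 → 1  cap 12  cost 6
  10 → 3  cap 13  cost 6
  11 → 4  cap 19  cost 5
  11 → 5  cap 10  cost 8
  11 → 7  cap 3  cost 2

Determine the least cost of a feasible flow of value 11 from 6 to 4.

shortest-cost path #1: 6→1→4 push 6 @ unit cost 13 (adds 78)
shortest-cost path #2: 6→3→7→9→0→4 push 5 @ unit cost 18 (adds 90)
total cost = 168

Minimum cost for 11 units: 168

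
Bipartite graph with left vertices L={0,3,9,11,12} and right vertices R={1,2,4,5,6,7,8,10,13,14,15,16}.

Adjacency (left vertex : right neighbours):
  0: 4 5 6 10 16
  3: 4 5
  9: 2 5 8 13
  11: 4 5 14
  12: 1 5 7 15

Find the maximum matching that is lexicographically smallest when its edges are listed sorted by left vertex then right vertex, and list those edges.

Lex-smallest maximum matching: {(0,4), (3,5), (9,2), (11,14), (12,1)}

|M| = 5 (so the lex-smallest maximum matching has 5 edges)
process left vertices in ascending order; for each, take the smallest-labelled available neighbour that still permits 5 edges overall, or leave it unmatched if none does
lex-smallest matching: {0-4, 3-5, 9-2, 11-14, 12-1}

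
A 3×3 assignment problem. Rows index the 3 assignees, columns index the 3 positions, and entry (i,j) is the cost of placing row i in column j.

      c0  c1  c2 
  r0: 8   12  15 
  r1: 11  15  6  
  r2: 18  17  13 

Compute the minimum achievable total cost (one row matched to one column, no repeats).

optimal assignment: row0→col0 (cost 8), row1→col2 (cost 6), row2→col1 (cost 17)
total = 8 + 6 + 17 = 31

Minimum assignment cost: 31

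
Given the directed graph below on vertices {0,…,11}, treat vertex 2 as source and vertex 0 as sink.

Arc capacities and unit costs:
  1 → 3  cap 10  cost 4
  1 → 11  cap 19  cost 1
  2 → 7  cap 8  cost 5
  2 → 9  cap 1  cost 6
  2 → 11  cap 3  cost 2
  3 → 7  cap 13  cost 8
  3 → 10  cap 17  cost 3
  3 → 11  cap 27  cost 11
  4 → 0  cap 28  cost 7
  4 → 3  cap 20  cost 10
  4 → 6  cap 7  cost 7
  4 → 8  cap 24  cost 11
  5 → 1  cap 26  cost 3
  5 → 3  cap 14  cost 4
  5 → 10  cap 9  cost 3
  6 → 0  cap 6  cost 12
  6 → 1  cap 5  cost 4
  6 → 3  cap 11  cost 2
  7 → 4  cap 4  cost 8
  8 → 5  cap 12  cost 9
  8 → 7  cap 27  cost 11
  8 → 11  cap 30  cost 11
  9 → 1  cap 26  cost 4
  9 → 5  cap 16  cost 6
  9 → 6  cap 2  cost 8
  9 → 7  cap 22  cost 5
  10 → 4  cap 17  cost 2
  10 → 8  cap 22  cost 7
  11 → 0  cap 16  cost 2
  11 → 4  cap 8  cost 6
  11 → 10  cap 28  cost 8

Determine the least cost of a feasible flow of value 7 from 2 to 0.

Minimum cost for 7 units: 85

shortest-cost path #1: 2→11→0 push 3 @ unit cost 4 (adds 12)
shortest-cost path #2: 2→9→1→11→0 push 1 @ unit cost 13 (adds 13)
shortest-cost path #3: 2→7→4→0 push 3 @ unit cost 20 (adds 60)
total cost = 85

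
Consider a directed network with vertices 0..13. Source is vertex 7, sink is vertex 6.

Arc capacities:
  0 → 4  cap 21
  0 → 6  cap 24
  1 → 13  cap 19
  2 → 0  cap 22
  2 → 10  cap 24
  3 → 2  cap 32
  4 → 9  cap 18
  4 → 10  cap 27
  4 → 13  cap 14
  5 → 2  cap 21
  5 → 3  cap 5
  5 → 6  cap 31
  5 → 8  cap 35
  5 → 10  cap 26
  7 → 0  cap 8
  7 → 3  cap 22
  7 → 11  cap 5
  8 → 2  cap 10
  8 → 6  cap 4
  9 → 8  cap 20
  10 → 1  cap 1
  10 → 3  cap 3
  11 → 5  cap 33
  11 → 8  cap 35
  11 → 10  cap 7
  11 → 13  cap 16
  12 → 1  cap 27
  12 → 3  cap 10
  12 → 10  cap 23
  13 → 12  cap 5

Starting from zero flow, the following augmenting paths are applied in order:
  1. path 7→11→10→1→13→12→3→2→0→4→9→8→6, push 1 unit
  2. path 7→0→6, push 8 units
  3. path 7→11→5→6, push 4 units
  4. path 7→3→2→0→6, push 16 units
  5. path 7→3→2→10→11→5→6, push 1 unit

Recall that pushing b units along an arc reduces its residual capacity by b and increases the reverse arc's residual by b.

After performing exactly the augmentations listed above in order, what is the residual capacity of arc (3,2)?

after path 1 (7→11→10→1→13→12→3→2→0→4→9→8→6, push 1): res(3,2)=31
after path 2 (7→0→6, push 8): res(3,2)=31
after path 3 (7→11→5→6, push 4): res(3,2)=31
after path 4 (7→3→2→0→6, push 16): res(3,2)=15
after path 5 (7→3→2→10→11→5→6, push 1): res(3,2)=14

Residual capacity of (3,2): 14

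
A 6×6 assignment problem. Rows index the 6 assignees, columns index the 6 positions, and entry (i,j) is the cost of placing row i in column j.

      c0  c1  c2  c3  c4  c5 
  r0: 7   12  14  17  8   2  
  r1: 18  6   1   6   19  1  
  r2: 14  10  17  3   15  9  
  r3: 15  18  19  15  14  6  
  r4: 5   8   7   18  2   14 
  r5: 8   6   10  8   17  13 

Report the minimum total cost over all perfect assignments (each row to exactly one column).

Minimum assignment cost: 25

optimal assignment: row0→col0 (cost 7), row1→col2 (cost 1), row2→col3 (cost 3), row3→col5 (cost 6), row4→col4 (cost 2), row5→col1 (cost 6)
total = 7 + 1 + 3 + 6 + 2 + 6 = 25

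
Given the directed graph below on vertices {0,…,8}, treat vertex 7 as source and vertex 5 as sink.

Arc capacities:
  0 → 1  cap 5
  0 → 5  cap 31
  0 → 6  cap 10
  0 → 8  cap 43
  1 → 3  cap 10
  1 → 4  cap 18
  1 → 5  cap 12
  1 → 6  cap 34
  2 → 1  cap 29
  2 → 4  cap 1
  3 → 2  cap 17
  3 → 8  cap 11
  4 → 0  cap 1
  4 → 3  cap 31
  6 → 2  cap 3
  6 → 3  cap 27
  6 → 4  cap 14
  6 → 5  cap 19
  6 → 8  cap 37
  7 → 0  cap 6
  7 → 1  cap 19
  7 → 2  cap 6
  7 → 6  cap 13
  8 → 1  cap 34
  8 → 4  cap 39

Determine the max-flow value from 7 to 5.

augment #1: 7→0→5 bottleneck 6, total now 6
augment #2: 7→1→5 bottleneck 12, total now 18
augment #3: 7→6→5 bottleneck 13, total now 31
augment #4: 7→1→6→5 bottleneck 6, total now 37
augment #5: 7→1→4→0→5 bottleneck 1, total now 38

Maximum flow value: 38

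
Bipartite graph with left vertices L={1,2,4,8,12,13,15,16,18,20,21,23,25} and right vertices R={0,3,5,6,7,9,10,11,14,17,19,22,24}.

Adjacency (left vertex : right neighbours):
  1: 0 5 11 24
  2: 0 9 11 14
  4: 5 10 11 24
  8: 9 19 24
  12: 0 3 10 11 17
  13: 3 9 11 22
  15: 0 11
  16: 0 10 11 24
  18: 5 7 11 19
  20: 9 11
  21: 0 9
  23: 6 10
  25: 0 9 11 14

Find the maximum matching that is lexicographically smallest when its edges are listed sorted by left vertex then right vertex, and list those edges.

|M| = 12 (so the lex-smallest maximum matching has 12 edges)
process left vertices in ascending order; for each, take the smallest-labelled available neighbour that still permits 12 edges overall, or leave it unmatched if none does
lex-smallest matching: {1-5, 2-0, 4-10, 8-19, 12-3, 13-22, 15-11, 16-24, 18-7, 20-9, 23-6, 25-14}

Lex-smallest maximum matching: {(1,5), (2,0), (4,10), (8,19), (12,3), (13,22), (15,11), (16,24), (18,7), (20,9), (23,6), (25,14)}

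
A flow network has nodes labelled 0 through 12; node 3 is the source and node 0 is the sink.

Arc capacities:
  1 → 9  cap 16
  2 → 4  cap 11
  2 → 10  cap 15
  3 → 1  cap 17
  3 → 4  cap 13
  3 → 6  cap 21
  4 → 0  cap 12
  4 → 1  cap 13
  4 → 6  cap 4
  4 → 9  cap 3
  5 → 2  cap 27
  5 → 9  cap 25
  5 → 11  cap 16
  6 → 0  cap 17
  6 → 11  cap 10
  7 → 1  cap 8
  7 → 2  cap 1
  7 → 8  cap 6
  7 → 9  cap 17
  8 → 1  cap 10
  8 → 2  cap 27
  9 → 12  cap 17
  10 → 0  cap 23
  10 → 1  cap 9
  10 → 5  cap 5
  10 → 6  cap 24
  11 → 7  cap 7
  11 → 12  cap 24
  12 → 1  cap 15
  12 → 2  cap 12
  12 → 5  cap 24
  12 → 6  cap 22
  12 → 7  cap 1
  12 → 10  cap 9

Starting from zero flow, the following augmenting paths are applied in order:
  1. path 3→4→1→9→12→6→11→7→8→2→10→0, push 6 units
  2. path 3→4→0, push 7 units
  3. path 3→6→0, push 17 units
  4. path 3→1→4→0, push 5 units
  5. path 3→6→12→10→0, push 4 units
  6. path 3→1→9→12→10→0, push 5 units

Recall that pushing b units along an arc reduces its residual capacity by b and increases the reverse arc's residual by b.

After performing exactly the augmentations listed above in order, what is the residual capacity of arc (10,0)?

Residual capacity of (10,0): 8

after path 1 (3→4→1→9→12→6→11→7→8→2→10→0, push 6): res(10,0)=17
after path 2 (3→4→0, push 7): res(10,0)=17
after path 3 (3→6→0, push 17): res(10,0)=17
after path 4 (3→1→4→0, push 5): res(10,0)=17
after path 5 (3→6→12→10→0, push 4): res(10,0)=13
after path 6 (3→1→9→12→10→0, push 5): res(10,0)=8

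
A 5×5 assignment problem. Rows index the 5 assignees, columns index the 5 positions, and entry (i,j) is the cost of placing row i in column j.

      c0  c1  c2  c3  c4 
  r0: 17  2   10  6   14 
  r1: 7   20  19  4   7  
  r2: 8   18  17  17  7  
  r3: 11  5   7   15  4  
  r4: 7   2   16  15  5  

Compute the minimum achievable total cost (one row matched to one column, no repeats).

Minimum assignment cost: 26

optimal assignment: row0→col1 (cost 2), row1→col3 (cost 4), row2→col0 (cost 8), row3→col2 (cost 7), row4→col4 (cost 5)
total = 2 + 4 + 8 + 7 + 5 = 26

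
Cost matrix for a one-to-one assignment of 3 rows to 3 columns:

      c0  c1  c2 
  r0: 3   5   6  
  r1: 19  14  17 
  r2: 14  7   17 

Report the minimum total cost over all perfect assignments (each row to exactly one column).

Minimum assignment cost: 27

optimal assignment: row0→col0 (cost 3), row1→col2 (cost 17), row2→col1 (cost 7)
total = 3 + 17 + 7 = 27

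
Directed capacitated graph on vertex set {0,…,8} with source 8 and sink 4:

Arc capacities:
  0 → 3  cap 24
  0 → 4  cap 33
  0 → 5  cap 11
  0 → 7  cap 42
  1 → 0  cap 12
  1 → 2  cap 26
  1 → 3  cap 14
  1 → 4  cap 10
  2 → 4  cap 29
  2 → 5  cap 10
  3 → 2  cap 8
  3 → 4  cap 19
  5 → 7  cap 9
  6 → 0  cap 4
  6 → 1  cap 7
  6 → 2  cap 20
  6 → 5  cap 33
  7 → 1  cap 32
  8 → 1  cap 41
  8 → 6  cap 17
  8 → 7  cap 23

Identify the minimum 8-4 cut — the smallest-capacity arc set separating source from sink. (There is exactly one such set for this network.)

augment #1: 8→1→4 push 10
augment #2: 8→1→0→4 push 12
augment #3: 8→1→2→4 push 19
augment #4: 8→6→0→4 push 4
augment #5: 8→6→2→4 push 10
augment #6: 8→6→1→3→4 push 3
augment #7: 8→7→1→3→4 push 11
max flow = 69; residual-reachable set from 8 gives S-side
cut edges (S→T): {(1,0), (1,3), (1,4), (2,4), (6,0)} total cap 69

Min-cut arcs: {(1,0), (1,3), (1,4), (2,4), (6,0)} (total capacity 69)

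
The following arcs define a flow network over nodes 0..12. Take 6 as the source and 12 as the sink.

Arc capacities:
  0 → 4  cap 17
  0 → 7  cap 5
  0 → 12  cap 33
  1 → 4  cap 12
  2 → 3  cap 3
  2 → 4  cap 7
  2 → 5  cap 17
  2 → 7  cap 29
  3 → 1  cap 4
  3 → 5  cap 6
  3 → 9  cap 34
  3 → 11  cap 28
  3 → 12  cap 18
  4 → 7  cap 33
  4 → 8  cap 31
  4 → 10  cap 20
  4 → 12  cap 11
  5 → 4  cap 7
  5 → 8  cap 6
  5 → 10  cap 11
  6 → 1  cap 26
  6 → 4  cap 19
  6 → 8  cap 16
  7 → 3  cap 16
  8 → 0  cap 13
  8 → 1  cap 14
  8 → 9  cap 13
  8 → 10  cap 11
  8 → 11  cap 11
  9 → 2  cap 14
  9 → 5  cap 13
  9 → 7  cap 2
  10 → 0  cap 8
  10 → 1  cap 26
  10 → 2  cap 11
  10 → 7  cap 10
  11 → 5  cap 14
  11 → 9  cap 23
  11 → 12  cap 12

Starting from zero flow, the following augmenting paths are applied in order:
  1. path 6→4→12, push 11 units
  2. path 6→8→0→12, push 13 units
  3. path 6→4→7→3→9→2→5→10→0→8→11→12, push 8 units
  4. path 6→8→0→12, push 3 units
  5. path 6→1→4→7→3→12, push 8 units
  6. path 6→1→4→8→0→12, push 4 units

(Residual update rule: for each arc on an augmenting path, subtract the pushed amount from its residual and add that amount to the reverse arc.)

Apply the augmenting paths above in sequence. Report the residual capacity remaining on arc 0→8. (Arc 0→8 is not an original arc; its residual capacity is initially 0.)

after path 1 (6→4→12, push 11): res(0,8)=0
after path 2 (6→8→0→12, push 13): res(0,8)=13
after path 3 (6→4→7→3→9→2→5→10→0→8→11→12, push 8): res(0,8)=5
after path 4 (6→8→0→12, push 3): res(0,8)=8
after path 5 (6→1→4→7→3→12, push 8): res(0,8)=8
after path 6 (6→1→4→8→0→12, push 4): res(0,8)=12

Residual capacity of (0,8): 12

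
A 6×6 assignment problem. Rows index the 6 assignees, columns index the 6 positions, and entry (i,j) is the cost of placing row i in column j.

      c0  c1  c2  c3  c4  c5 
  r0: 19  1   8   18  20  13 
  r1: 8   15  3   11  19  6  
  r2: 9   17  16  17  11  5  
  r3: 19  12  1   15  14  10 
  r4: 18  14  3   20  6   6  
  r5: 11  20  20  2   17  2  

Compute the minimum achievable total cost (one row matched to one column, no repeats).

Minimum assignment cost: 23

optimal assignment: row0→col1 (cost 1), row1→col0 (cost 8), row2→col5 (cost 5), row3→col2 (cost 1), row4→col4 (cost 6), row5→col3 (cost 2)
total = 1 + 8 + 5 + 1 + 6 + 2 = 23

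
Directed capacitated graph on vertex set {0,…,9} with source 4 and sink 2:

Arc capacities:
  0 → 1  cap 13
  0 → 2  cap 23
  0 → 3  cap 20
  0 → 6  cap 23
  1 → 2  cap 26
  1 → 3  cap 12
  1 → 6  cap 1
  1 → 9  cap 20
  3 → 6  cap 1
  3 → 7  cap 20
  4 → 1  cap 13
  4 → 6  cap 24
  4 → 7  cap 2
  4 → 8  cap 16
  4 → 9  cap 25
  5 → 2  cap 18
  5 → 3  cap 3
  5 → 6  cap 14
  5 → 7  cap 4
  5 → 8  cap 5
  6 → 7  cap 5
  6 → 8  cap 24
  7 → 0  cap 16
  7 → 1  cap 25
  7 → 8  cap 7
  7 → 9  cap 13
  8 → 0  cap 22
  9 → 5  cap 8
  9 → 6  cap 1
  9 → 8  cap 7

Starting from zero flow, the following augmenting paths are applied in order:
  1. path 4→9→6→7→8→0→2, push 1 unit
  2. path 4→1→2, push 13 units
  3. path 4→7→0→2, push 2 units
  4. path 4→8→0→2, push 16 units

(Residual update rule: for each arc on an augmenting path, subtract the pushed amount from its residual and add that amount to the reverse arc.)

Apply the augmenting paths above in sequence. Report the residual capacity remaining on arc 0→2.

Residual capacity of (0,2): 4

after path 1 (4→9→6→7→8→0→2, push 1): res(0,2)=22
after path 2 (4→1→2, push 13): res(0,2)=22
after path 3 (4→7→0→2, push 2): res(0,2)=20
after path 4 (4→8→0→2, push 16): res(0,2)=4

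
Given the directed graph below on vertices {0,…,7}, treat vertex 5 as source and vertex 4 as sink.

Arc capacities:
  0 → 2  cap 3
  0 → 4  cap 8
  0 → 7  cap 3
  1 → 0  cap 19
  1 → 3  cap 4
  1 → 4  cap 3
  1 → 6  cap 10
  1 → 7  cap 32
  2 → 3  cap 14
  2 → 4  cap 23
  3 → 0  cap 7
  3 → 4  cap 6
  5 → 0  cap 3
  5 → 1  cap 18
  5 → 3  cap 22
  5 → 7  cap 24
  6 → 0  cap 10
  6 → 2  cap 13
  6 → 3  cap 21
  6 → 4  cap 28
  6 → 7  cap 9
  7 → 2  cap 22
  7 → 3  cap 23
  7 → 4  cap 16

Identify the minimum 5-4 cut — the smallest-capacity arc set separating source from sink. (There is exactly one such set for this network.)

augment #1: 5→0→4 push 3
augment #2: 5→1→4 push 3
augment #3: 5→3→4 push 6
augment #4: 5→7→4 push 16
augment #5: 5→1→0→4 push 5
augment #6: 5→1→6→4 push 10
augment #7: 5→7→2→4 push 8
augment #8: 5→3→0→2→4 push 3
augment #9: 5→3→0→7→2→4 push 3
augment #10: 5→3→0→1→7→2→4 push 1
max flow = 58; residual-reachable set from 5 gives S-side
cut edges (S→T): {(3,0), (3,4), (5,0), (5,1), (5,7)} total cap 58

Min-cut arcs: {(3,0), (3,4), (5,0), (5,1), (5,7)} (total capacity 58)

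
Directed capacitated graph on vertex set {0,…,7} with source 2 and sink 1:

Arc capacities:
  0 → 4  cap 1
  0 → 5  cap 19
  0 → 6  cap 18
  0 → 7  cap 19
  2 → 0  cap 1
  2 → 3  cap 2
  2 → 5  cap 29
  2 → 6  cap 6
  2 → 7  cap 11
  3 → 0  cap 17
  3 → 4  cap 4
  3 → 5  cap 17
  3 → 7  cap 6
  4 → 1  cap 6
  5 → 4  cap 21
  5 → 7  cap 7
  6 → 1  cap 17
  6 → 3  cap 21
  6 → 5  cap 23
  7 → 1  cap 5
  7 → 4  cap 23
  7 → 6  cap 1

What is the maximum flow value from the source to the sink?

Maximum flow value: 21

augment #1: 2→6→1 bottleneck 6, total now 6
augment #2: 2→7→1 bottleneck 5, total now 11
augment #3: 2→0→4→1 bottleneck 1, total now 12
augment #4: 2→3→4→1 bottleneck 2, total now 14
augment #5: 2→5→4→1 bottleneck 3, total now 17
augment #6: 2→7→6→1 bottleneck 1, total now 18
augment #7: 2→5→4→0→6→1 bottleneck 1, total now 19
augment #8: 2→5→4→3→0→6→1 bottleneck 2, total now 21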